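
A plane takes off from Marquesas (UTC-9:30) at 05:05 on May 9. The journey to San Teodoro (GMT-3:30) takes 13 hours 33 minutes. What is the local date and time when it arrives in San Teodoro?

00:38 on May 10

San Teodoro is 6:00 ahead of Marquesas.
After 13 hours 33 minutes it is 18:38 in Marquesas.
Shift by the zone difference: 18:38 + 6:00 = 00:38 on May 10 in San Teodoro.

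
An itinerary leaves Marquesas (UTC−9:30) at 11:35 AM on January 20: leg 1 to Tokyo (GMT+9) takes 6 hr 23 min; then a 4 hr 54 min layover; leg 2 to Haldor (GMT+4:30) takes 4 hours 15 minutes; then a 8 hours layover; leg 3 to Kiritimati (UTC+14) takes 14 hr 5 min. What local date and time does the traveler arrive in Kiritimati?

12:42 AM on January 23

Convert departure to UTC: 11:35 AM + 9:30 = 9:05 PM UTC on Jan 20.
Add 6 hours 23 minutes leg 1 → 3:28 AM UTC (Jan 21).
Add 4 hours and 54 minutes layover in Tokyo → 8:22 AM UTC.
Add 4 hours 15 minutes leg 2 → 12:37 PM UTC.
Add 8 hours layover in Haldor → 8:37 PM UTC.
Add 14 hours 5 minutes leg 3 → 10:42 AM UTC (Jan 22).
Kiritimati is UTC+14:00, so local arrival = 10:42 AM + 14:00 = 12:42 AM on Jan 23.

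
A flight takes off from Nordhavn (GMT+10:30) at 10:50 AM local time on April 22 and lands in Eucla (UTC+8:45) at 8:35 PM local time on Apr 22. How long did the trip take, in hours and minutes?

Departure in UTC: 10:50 AM − 10:30 = 12:20 AM on Apr 22.
Arrival in UTC: 8:35 PM − 8:45 = 11:50 AM on Apr 22.
Elapsed = 11:50 AM − 12:20 AM = 11 hours 30 minutes.

11 hours 30 minutes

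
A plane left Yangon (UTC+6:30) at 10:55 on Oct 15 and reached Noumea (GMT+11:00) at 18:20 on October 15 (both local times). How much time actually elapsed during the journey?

Departure in UTC: 10:55 − 6:30 = 04:25 on Oct 15.
Arrival in UTC: 18:20 − 11:00 = 07:20 on Oct 15.
Elapsed = 07:20 − 04:25 = 2 hours 55 minutes.

2 hours 55 minutes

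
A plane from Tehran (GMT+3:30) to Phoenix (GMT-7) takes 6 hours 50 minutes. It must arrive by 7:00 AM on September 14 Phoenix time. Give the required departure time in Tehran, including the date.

Target arrival in UTC: 7:00 AM + 7:00 = 2:00 PM on Sep 14.
Subtract 6 hours and 50 minutes → departure 7:10 AM UTC on Sep 14.
Tehran is UTC+3:30: 7:10 AM + 3:30 = 10:40 AM on Sep 14.

10:40 AM on September 14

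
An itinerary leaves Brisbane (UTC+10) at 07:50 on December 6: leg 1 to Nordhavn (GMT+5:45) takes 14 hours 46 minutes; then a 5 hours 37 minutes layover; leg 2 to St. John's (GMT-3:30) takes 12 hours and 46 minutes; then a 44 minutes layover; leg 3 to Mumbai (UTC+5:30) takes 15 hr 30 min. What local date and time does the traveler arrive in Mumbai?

04:43 on December 8

Convert departure to UTC: 07:50 − 10:00 = 21:50 UTC on Dec 5.
Add 14 hours 46 minutes leg 1 → 12:36 UTC (Dec 6).
Add 5 hours and 37 minutes layover in Nordhavn → 18:13 UTC.
Add 12 hours 46 minutes leg 2 → 06:59 UTC (Dec 7).
Add 44 minutes layover in St. John's → 07:43 UTC.
Add 15 hours and 30 minutes leg 3 → 23:13 UTC.
Mumbai is UTC+5:30, so local arrival = 23:13 + 5:30 = 04:43 on Dec 8.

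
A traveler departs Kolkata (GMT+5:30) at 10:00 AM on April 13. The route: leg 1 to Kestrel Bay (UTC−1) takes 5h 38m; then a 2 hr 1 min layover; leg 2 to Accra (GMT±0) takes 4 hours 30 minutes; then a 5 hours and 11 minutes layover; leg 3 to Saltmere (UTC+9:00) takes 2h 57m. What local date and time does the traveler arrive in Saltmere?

9:47 AM on April 14

Convert departure to UTC: 10:00 AM − 5:30 = 4:30 AM UTC on Apr 13.
Add 5 hours 38 minutes leg 1 → 10:08 AM UTC.
Add 2 hours and 1 minute layover in Kestrel Bay → 12:09 PM UTC.
Add 4 hours and 30 minutes leg 2 → 4:39 PM UTC.
Add 5 hours 11 minutes layover in Accra → 9:50 PM UTC.
Add 2 hours and 57 minutes leg 3 → 12:47 AM UTC (Apr 14).
Saltmere is UTC+9:00, so local arrival = 12:47 AM + 9:00 = 9:47 AM on Apr 14.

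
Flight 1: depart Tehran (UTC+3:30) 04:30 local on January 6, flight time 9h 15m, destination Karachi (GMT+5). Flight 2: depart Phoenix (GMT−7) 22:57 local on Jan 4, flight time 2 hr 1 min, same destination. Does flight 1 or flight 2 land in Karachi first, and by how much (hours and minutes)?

the second, by 26 hours 17 minutes

Flight 1 in UTC: 04:30 − 3:30 = 01:00 on Jan 6.
+9 hours 15 minutes → arrive 10:15 UTC on Jan 6.
Flight 2 in UTC: 22:57 + 7:00 = 05:57 on Jan 5.
+2 hours and 1 minute → arrive 07:58 UTC on Jan 5.
Flight 2 lands earlier by 26 hours 17 minutes.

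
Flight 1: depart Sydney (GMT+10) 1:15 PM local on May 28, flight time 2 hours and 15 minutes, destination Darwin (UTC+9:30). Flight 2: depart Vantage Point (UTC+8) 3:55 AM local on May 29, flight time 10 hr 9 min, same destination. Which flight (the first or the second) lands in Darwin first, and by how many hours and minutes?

Flight 1 in UTC: 1:15 PM − 10:00 = 3:15 AM on May 28.
+2 hours and 15 minutes → arrive 5:30 AM UTC on May 28.
Flight 2 in UTC: 3:55 AM − 8:00 = 7:55 PM on May 28.
+10 hours and 9 minutes → arrive 6:04 AM UTC on May 29.
Flight 1 lands earlier by 24 hours 34 minutes.

the first, by 24 hours 34 minutes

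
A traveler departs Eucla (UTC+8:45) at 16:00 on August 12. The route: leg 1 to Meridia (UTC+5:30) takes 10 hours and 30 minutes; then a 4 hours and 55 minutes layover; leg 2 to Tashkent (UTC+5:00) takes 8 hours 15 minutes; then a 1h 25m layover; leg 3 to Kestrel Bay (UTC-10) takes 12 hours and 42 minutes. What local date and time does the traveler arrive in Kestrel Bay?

11:02 on August 13

Convert departure to UTC: 16:00 − 8:45 = 07:15 UTC on Aug 12.
Add 10 hours and 30 minutes leg 1 → 17:45 UTC.
Add 4 hours 55 minutes layover in Meridia → 22:40 UTC.
Add 8 hours and 15 minutes leg 2 → 06:55 UTC (Aug 13).
Add 1 hour 25 minutes layover in Tashkent → 08:20 UTC.
Add 12 hours and 42 minutes leg 3 → 21:02 UTC.
Kestrel Bay is UTC−10:00, so local arrival = 21:02 − 10:00 = 11:02 on Aug 13.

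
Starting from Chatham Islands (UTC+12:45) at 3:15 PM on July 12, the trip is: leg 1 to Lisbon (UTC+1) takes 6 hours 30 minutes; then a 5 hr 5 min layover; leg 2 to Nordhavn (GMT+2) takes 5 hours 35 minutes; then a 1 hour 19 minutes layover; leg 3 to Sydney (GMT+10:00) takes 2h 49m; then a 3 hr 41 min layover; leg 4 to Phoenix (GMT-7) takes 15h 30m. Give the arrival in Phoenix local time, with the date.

11:59 AM on July 13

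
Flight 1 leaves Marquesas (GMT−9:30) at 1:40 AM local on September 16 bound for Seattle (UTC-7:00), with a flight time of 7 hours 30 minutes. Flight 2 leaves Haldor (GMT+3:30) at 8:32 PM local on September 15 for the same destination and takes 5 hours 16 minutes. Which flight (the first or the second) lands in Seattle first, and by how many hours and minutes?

the second, by 20 hours 22 minutes

Flight 1 in UTC: 1:40 AM + 9:30 = 11:10 AM on Sep 16.
+7 hours and 30 minutes → arrive 6:40 PM UTC on Sep 16.
Flight 2 in UTC: 8:32 PM − 3:30 = 5:02 PM on Sep 15.
+5 hours 16 minutes → arrive 10:18 PM UTC on Sep 15.
Flight 2 lands earlier by 20 hours 22 minutes.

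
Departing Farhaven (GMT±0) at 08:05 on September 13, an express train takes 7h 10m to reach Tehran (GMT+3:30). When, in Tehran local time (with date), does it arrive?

18:45 on Sep 13

Farhaven is at UTC+0, so departure is already 08:05 UTC on Sep 13.
Add 7 hours and 10 minutes travel time → 15:15 UTC.
Tehran is UTC+3:30, so local arrival = 15:15 + 3:30 = 18:45 on Sep 13.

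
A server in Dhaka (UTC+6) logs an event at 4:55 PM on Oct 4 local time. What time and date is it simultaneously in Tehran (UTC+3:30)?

2:25 PM on October 4

Tehran is 2:30 behind Dhaka.
Shift by the zone difference: 4:55 PM − 2:30 = 2:25 PM on Oct 4 in Tehran.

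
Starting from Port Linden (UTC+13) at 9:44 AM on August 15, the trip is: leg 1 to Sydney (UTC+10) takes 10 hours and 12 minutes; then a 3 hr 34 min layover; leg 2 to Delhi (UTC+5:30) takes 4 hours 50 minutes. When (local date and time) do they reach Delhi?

Convert departure to UTC: 9:44 AM − 13:00 = 8:44 PM UTC on Aug 14.
Add 10 hours and 12 minutes leg 1 → 6:56 AM UTC (Aug 15).
Add 3 hours and 34 minutes layover in Sydney → 10:30 AM UTC.
Add 4 hours and 50 minutes leg 2 → 3:20 PM UTC.
Delhi is UTC+5:30, so local arrival = 3:20 PM + 5:30 = 8:50 PM on Aug 15.

8:50 PM on Aug 15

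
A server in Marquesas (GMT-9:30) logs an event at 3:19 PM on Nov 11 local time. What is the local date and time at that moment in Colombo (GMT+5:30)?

In UTC: 3:19 PM + 9:30 = 12:49 AM on Nov 12.
Colombo is UTC+5:30: 12:49 AM + 5:30 = 6:19 AM on Nov 12.

6:19 AM on November 12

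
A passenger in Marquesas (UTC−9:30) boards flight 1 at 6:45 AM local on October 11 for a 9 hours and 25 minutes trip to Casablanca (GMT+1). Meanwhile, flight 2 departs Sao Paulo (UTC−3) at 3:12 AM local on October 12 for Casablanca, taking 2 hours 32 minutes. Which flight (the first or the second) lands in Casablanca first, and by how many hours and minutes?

the first, by 7 hours 4 minutes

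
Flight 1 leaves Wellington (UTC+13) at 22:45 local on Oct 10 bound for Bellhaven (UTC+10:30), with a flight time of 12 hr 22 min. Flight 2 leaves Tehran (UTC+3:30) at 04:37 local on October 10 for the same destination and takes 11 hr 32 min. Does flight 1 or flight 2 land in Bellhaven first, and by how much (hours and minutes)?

the second, by 9 hours 28 minutes

Flight 1 in UTC: 22:45 − 13:00 = 09:45 on Oct 10.
+12 hours and 22 minutes → arrive 22:07 UTC on Oct 10.
Flight 2 in UTC: 04:37 − 3:30 = 01:07 on Oct 10.
+11 hours and 32 minutes → arrive 12:39 UTC on Oct 10.
Flight 2 lands earlier by 9 hours 28 minutes.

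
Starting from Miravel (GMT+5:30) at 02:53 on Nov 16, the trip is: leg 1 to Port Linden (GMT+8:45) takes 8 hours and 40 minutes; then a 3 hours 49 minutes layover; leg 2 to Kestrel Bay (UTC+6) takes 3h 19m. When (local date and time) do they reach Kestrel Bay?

19:11 on November 16

Convert departure to UTC: 02:53 − 5:30 = 21:23 UTC on Nov 15.
Add 8 hours 40 minutes leg 1 → 06:03 UTC (Nov 16).
Add 3 hours and 49 minutes layover in Port Linden → 09:52 UTC.
Add 3 hours 19 minutes leg 2 → 13:11 UTC.
Kestrel Bay is UTC+6:00, so local arrival = 13:11 + 6:00 = 19:11 on Nov 16.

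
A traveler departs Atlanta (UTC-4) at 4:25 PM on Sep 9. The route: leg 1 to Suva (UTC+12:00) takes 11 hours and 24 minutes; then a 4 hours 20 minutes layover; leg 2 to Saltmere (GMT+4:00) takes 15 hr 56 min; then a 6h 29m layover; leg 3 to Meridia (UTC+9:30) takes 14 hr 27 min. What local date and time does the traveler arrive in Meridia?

10:31 AM on September 12

Convert departure to UTC: 4:25 PM + 4:00 = 8:25 PM UTC on Sep 9.
Add 11 hours 24 minutes leg 1 → 7:49 AM UTC (Sep 10).
Add 4 hours and 20 minutes layover in Suva → 12:09 PM UTC.
Add 15 hours and 56 minutes leg 2 → 4:05 AM UTC (Sep 11).
Add 6 hours and 29 minutes layover in Saltmere → 10:34 AM UTC.
Add 14 hours and 27 minutes leg 3 → 1:01 AM UTC (Sep 12).
Meridia is UTC+9:30, so local arrival = 1:01 AM + 9:30 = 10:31 AM on Sep 12.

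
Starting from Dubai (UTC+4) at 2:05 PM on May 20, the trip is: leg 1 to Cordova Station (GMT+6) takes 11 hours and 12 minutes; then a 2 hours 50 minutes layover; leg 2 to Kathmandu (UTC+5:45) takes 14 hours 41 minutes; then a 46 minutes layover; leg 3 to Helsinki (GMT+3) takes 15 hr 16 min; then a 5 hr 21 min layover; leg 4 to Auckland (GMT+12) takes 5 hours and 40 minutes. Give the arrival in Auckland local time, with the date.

Convert departure to UTC: 2:05 PM − 4:00 = 10:05 AM UTC on May 20.
Add 11 hours and 12 minutes leg 1 → 9:17 PM UTC.
Add 2 hours 50 minutes layover in Cordova Station → 12:07 AM UTC (May 21).
Add 14 hours 41 minutes leg 2 → 2:48 PM UTC.
Add 46 minutes layover in Kathmandu → 3:34 PM UTC.
Add 15 hours and 16 minutes leg 3 → 6:50 AM UTC (May 22).
Add 5 hours and 21 minutes layover in Helsinki → 12:11 PM UTC.
Add 5 hours and 40 minutes leg 4 → 5:51 PM UTC.
Auckland is UTC+12:00, so local arrival = 5:51 PM + 12:00 = 5:51 AM on May 23.

5:51 AM on May 23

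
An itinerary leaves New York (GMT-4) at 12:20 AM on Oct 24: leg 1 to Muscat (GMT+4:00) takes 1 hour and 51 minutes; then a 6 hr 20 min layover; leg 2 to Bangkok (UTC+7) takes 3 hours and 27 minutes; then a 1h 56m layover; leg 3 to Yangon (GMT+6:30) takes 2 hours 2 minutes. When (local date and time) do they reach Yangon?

2:26 AM on October 25

Convert departure to UTC: 12:20 AM + 4:00 = 4:20 AM UTC on Oct 24.
Add 1 hour 51 minutes leg 1 → 6:11 AM UTC.
Add 6 hours and 20 minutes layover in Muscat → 12:31 PM UTC.
Add 3 hours and 27 minutes leg 2 → 3:58 PM UTC.
Add 1 hour 56 minutes layover in Bangkok → 5:54 PM UTC.
Add 2 hours and 2 minutes leg 3 → 7:56 PM UTC.
Yangon is UTC+6:30, so local arrival = 7:56 PM + 6:30 = 2:26 AM on Oct 25.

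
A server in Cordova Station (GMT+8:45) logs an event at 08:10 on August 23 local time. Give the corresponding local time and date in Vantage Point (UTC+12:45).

12:10 on August 23

Vantage Point is 4:00 ahead of Cordova Station.
Shift by the zone difference: 08:10 + 4:00 = 12:10 on Aug 23 in Vantage Point.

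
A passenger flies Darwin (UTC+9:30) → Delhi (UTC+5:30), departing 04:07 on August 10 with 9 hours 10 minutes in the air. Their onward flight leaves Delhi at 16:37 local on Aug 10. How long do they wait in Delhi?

7 hours 20 minutes

Convert departure to UTC: 04:07 − 9:30 = 18:37 UTC on Aug 9.
Add 9 hours 10 minutes flight time → 03:47 UTC (Aug 10).
Delhi is UTC+5:30, so local arrival = 03:47 + 5:30 = 09:17 on Aug 10.
Layover = 16:37 − 09:17 = 7 hours 20 minutes.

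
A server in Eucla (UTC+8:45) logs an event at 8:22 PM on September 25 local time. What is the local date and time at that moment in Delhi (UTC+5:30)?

In UTC: 8:22 PM − 8:45 = 11:37 AM on Sep 25.
Delhi is UTC+5:30: 11:37 AM + 5:30 = 5:07 PM on Sep 25.

5:07 PM on Sep 25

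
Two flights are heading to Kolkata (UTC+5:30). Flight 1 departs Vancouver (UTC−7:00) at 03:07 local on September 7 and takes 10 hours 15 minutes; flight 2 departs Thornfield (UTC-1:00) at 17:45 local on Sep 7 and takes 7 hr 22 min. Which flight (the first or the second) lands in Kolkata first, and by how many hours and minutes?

Flight 1 in UTC: 03:07 + 7:00 = 10:07 on Sep 7.
+10 hours 15 minutes → arrive 20:22 UTC on Sep 7.
Flight 2 in UTC: 17:45 + 1:00 = 18:45 on Sep 7.
+7 hours and 22 minutes → arrive 02:07 UTC on Sep 8.
Flight 1 lands earlier by 5 hours 45 minutes.

the first, by 5 hours 45 minutes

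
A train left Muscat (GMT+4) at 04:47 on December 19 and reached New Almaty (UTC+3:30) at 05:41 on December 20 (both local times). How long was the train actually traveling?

25 hours 24 minutes

New Almaty is 0:30 behind Muscat.
Clock-face elapsed time (ignoring zones) is 24 hours 54 minutes.
Actual elapsed = 24 hours 54 minutes + 0:30 = 25 hours 24 minutes.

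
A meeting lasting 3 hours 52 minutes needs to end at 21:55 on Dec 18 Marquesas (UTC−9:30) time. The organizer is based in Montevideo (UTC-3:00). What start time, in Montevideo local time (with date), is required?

00:33 on December 19

Target end time in UTC: 21:55 + 9:30 = 07:25 on Dec 19.
Subtract 3 hours 52 minutes → start 03:33 UTC on Dec 19.
Montevideo is UTC−3:00: 03:33 − 3:00 = 00:33 on Dec 19.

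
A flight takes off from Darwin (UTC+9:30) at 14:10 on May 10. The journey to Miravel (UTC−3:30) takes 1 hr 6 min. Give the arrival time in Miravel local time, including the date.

Convert departure to UTC: 14:10 − 9:30 = 04:40 UTC on May 10.
Add 1 hour 6 minutes travel time → 05:46 UTC.
Miravel is UTC−3:30, so local arrival = 05:46 − 3:30 = 02:16 on May 10.

02:16 on May 10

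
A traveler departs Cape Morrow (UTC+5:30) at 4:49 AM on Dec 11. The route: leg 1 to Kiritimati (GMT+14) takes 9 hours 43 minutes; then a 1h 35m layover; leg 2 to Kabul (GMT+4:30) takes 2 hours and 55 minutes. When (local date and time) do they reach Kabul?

6:02 PM on December 11

Convert departure to UTC: 4:49 AM − 5:30 = 11:19 PM UTC on Dec 10.
Add 9 hours 43 minutes leg 1 → 9:02 AM UTC (Dec 11).
Add 1 hour and 35 minutes layover in Kiritimati → 10:37 AM UTC.
Add 2 hours and 55 minutes leg 2 → 1:32 PM UTC.
Kabul is UTC+4:30, so local arrival = 1:32 PM + 4:30 = 6:02 PM on Dec 11.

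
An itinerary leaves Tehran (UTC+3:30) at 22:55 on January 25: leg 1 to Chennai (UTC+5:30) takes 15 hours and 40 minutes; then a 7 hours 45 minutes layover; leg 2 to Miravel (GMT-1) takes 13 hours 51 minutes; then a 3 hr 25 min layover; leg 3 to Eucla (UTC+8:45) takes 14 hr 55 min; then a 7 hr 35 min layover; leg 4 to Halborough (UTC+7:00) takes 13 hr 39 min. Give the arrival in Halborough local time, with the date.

07:15 on January 29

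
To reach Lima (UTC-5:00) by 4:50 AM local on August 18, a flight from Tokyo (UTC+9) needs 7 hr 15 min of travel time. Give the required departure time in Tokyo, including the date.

Target arrival in UTC: 4:50 AM + 5:00 = 9:50 AM on Aug 18.
Subtract 7 hours and 15 minutes → departure 2:35 AM UTC on Aug 18.
Tokyo is UTC+9:00: 2:35 AM + 9:00 = 11:35 AM on Aug 18.

11:35 AM on Aug 18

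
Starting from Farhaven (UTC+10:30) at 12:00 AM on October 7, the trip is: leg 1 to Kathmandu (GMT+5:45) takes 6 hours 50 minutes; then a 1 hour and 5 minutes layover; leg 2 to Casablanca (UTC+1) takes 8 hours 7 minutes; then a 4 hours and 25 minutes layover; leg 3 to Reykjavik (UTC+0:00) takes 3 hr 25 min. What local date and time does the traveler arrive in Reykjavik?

1:22 PM on October 7

Convert departure to UTC: 12:00 AM − 10:30 = 1:30 PM UTC on Oct 6.
Add 6 hours 50 minutes leg 1 → 8:20 PM UTC.
Add 1 hour and 5 minutes layover in Kathmandu → 9:25 PM UTC.
Add 8 hours and 7 minutes leg 2 → 5:32 AM UTC (Oct 7).
Add 4 hours 25 minutes layover in Casablanca → 9:57 AM UTC.
Add 3 hours and 25 minutes leg 3 → 1:22 PM UTC.
Reykjavik is UTC+0, so local arrival is the same: 1:22 PM on Oct 7.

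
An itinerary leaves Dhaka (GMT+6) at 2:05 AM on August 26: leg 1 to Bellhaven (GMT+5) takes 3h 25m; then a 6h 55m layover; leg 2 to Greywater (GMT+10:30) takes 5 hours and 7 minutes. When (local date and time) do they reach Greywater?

10:02 PM on August 26

Convert departure to UTC: 2:05 AM − 6:00 = 8:05 PM UTC on Aug 25.
Add 3 hours 25 minutes leg 1 → 11:30 PM UTC.
Add 6 hours 55 minutes layover in Bellhaven → 6:25 AM UTC (Aug 26).
Add 5 hours 7 minutes leg 2 → 11:32 AM UTC.
Greywater is UTC+10:30, so local arrival = 11:32 AM + 10:30 = 10:02 PM on Aug 26.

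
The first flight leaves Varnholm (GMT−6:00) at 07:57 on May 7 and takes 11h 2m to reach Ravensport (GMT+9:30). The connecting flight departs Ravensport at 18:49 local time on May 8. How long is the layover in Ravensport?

8 hours 20 minutes

Convert departure to UTC: 07:57 + 6:00 = 13:57 UTC on May 7.
Add 11 hours 2 minutes flight time → 00:59 UTC (May 8).
Ravensport is UTC+9:30, so local arrival = 00:59 + 9:30 = 10:29 on May 8.
Layover = 18:49 − 10:29 = 8 hours 20 minutes.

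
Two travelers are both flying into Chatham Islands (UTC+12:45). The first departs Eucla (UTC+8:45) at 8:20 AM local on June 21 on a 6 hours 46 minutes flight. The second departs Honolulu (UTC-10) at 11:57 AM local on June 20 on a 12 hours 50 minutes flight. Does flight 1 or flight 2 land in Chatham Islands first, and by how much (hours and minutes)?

Flight 1 in UTC: 8:20 AM − 8:45 = 11:35 PM on Jun 20.
+6 hours and 46 minutes → arrive 6:21 AM UTC on Jun 21.
Flight 2 in UTC: 11:57 AM + 10:00 = 9:57 PM on Jun 20.
+12 hours 50 minutes → arrive 10:47 AM UTC on Jun 21.
Flight 1 lands earlier by 4 hours 26 minutes.

the first, by 4 hours 26 minutes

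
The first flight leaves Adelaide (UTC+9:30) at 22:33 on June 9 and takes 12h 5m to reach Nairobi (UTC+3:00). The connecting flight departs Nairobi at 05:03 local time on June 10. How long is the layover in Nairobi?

55 minutes

Convert departure to UTC: 22:33 − 9:30 = 13:03 UTC on Jun 9.
Add 12 hours and 5 minutes flight time → 01:08 UTC (Jun 10).
Nairobi is UTC+3:00, so local arrival = 01:08 + 3:00 = 04:08 on Jun 10.
Layover = 05:03 − 04:08 = 55 minutes.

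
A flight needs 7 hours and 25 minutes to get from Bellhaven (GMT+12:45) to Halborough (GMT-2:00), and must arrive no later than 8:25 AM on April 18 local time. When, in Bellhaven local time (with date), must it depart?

Target arrival in UTC: 8:25 AM + 2:00 = 10:25 AM on Apr 18.
Subtract 7 hours and 25 minutes → departure 3:00 AM UTC on Apr 18.
Bellhaven is UTC+12:45: 3:00 AM + 12:45 = 3:45 PM on Apr 18.

3:45 PM on Apr 18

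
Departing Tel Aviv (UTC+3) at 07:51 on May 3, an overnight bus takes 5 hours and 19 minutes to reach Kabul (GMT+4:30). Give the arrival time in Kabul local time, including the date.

Convert departure to UTC: 07:51 − 3:00 = 04:51 UTC on May 3.
Add 5 hours and 19 minutes travel time → 10:10 UTC.
Kabul is UTC+4:30, so local arrival = 10:10 + 4:30 = 14:40 on May 3.

14:40 on May 3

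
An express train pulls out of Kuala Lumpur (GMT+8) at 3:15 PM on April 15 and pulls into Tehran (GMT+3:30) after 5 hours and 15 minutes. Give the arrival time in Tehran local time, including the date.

Convert departure to UTC: 3:15 PM − 8:00 = 7:15 AM UTC on Apr 15.
Add 5 hours 15 minutes travel time → 12:30 PM UTC.
Tehran is UTC+3:30, so local arrival = 12:30 PM + 3:30 = 4:00 PM on Apr 15.

4:00 PM on April 15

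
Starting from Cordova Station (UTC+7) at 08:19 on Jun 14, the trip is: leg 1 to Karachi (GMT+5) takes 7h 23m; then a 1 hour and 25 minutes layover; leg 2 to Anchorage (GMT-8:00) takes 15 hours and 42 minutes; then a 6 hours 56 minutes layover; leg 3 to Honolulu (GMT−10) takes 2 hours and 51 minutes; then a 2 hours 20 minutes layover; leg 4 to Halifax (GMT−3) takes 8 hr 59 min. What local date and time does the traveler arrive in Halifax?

19:55 on June 15

Convert departure to UTC: 08:19 − 7:00 = 01:19 UTC on Jun 14.
Add 7 hours and 23 minutes leg 1 → 08:42 UTC.
Add 1 hour 25 minutes layover in Karachi → 10:07 UTC.
Add 15 hours and 42 minutes leg 2 → 01:49 UTC (Jun 15).
Add 6 hours 56 minutes layover in Anchorage → 08:45 UTC.
Add 2 hours 51 minutes leg 3 → 11:36 UTC.
Add 2 hours 20 minutes layover in Honolulu → 13:56 UTC.
Add 8 hours 59 minutes leg 4 → 22:55 UTC.
Halifax is UTC−3:00, so local arrival = 22:55 − 3:00 = 19:55 on Jun 15.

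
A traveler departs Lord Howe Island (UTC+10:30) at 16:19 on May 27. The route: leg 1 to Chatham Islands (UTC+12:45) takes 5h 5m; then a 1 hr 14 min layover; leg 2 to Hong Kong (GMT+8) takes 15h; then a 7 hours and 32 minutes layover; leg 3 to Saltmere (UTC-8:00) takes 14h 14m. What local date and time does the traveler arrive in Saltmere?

16:54 on May 28

Convert departure to UTC: 16:19 − 10:30 = 05:49 UTC on May 27.
Add 5 hours 5 minutes leg 1 → 10:54 UTC.
Add 1 hour and 14 minutes layover in Chatham Islands → 12:08 UTC.
Add 15 hours leg 2 → 03:08 UTC (May 28).
Add 7 hours and 32 minutes layover in Hong Kong → 10:40 UTC.
Add 14 hours 14 minutes leg 3 → 00:54 UTC (May 29).
Saltmere is UTC−8:00, so local arrival = 00:54 − 8:00 = 16:54 on May 28.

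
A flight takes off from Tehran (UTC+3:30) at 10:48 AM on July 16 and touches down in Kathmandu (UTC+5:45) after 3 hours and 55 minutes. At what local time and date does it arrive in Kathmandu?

4:58 PM on Jul 16

Convert departure to UTC: 10:48 AM − 3:30 = 7:18 AM UTC on Jul 16.
Add 3 hours 55 minutes travel time → 11:13 AM UTC.
Kathmandu is UTC+5:45, so local arrival = 11:13 AM + 5:45 = 4:58 PM on Jul 16.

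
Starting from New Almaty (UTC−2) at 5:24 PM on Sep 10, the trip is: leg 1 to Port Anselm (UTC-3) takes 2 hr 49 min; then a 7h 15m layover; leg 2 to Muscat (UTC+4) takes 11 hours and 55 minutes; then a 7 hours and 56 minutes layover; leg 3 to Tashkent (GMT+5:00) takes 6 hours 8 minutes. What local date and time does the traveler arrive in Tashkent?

12:27 PM on September 12

Convert departure to UTC: 5:24 PM + 2:00 = 7:24 PM UTC on Sep 10.
Add 2 hours 49 minutes leg 1 → 10:13 PM UTC.
Add 7 hours and 15 minutes layover in Port Anselm → 5:28 AM UTC (Sep 11).
Add 11 hours and 55 minutes leg 2 → 5:23 PM UTC.
Add 7 hours 56 minutes layover in Muscat → 1:19 AM UTC (Sep 12).
Add 6 hours and 8 minutes leg 3 → 7:27 AM UTC.
Tashkent is UTC+5:00, so local arrival = 7:27 AM + 5:00 = 12:27 PM on Sep 12.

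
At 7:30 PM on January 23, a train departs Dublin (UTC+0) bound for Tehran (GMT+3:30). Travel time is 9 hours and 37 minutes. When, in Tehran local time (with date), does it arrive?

Dublin is at UTC+0, so departure is already 7:30 PM UTC on Jan 23.
Add 9 hours 37 minutes travel time → 5:07 AM UTC (Jan 24).
Tehran is UTC+3:30, so local arrival = 5:07 AM + 3:30 = 8:37 AM on Jan 24.

8:37 AM on January 24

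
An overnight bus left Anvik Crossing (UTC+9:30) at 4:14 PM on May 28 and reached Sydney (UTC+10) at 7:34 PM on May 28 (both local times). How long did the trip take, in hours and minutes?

2 hours 50 minutes

Sydney is 0:30 ahead of Anvik Crossing.
Clock-face elapsed time (ignoring zones) is 3 hours 20 minutes.
Actual elapsed = 3 hours 20 minutes − 0:30 = 2 hours 50 minutes.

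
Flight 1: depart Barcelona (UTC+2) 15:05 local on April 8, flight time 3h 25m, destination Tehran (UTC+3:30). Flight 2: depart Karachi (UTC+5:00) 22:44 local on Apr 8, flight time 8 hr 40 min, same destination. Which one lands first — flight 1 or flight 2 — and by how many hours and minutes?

the first, by 9 hours 54 minutes

Flight 1 in UTC: 15:05 − 2:00 = 13:05 on Apr 8.
+3 hours 25 minutes → arrive 16:30 UTC on Apr 8.
Flight 2 in UTC: 22:44 − 5:00 = 17:44 on Apr 8.
+8 hours and 40 minutes → arrive 02:24 UTC on Apr 9.
Flight 1 lands earlier by 9 hours 54 minutes.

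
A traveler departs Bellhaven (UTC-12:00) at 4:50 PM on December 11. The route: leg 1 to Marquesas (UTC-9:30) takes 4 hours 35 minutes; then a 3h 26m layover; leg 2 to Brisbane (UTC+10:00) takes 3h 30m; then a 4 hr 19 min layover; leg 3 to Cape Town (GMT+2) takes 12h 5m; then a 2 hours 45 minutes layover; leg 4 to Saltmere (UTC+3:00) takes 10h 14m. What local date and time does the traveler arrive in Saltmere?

12:44 AM on December 14

Convert departure to UTC: 4:50 PM + 12:00 = 4:50 AM UTC on Dec 12.
Add 4 hours and 35 minutes leg 1 → 9:25 AM UTC.
Add 3 hours 26 minutes layover in Marquesas → 12:51 PM UTC.
Add 3 hours 30 minutes leg 2 → 4:21 PM UTC.
Add 4 hours 19 minutes layover in Brisbane → 8:40 PM UTC.
Add 12 hours and 5 minutes leg 3 → 8:45 AM UTC (Dec 13).
Add 2 hours and 45 minutes layover in Cape Town → 11:30 AM UTC.
Add 10 hours 14 minutes leg 4 → 9:44 PM UTC.
Saltmere is UTC+3:00, so local arrival = 9:44 PM + 3:00 = 12:44 AM on Dec 14.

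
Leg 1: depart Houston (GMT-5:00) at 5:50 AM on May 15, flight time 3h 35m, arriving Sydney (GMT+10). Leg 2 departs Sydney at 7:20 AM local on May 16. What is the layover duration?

Convert departure to UTC: 5:50 AM + 5:00 = 10:50 AM UTC on May 15.
Add 3 hours and 35 minutes flight time → 2:25 PM UTC.
Sydney is UTC+10:00, so local arrival = 2:25 PM + 10:00 = 12:25 AM on May 16.
Layover = 7:20 AM − 12:25 AM = 6 hours 55 minutes.

6 hours 55 minutes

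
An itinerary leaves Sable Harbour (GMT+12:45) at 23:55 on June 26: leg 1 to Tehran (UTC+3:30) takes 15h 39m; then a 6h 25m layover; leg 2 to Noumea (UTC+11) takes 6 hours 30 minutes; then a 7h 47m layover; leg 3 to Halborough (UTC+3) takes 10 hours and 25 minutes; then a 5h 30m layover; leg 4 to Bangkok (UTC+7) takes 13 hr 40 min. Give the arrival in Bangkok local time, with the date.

12:06 on June 29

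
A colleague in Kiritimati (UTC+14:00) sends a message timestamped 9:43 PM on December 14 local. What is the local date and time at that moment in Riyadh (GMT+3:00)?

Riyadh is 11:00 behind Kiritimati.
Shift by the zone difference: 9:43 PM − 11:00 = 10:43 AM on Dec 14 in Riyadh.

10:43 AM on December 14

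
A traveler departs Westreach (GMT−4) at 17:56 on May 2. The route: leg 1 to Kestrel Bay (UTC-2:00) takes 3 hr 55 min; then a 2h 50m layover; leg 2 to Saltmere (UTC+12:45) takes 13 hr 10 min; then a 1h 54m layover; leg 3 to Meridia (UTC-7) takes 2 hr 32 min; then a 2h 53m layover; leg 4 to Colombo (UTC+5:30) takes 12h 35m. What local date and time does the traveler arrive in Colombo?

19:15 on May 4

Convert departure to UTC: 17:56 + 4:00 = 21:56 UTC on May 2.
Add 3 hours 55 minutes leg 1 → 01:51 UTC (May 3).
Add 2 hours 50 minutes layover in Kestrel Bay → 04:41 UTC.
Add 13 hours 10 minutes leg 2 → 17:51 UTC.
Add 1 hour and 54 minutes layover in Saltmere → 19:45 UTC.
Add 2 hours and 32 minutes leg 3 → 22:17 UTC.
Add 2 hours and 53 minutes layover in Meridia → 01:10 UTC (May 4).
Add 12 hours and 35 minutes leg 4 → 13:45 UTC.
Colombo is UTC+5:30, so local arrival = 13:45 + 5:30 = 19:15 on May 4.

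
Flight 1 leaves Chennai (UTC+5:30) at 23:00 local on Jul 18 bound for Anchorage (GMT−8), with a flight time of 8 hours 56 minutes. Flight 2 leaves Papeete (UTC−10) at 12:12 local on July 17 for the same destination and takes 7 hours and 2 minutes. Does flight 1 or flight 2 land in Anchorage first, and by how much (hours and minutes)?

the second, by 21 hours 12 minutes

Flight 1 in UTC: 23:00 − 5:30 = 17:30 on Jul 18.
+8 hours 56 minutes → arrive 02:26 UTC on Jul 19.
Flight 2 in UTC: 12:12 + 10:00 = 22:12 on Jul 17.
+7 hours 2 minutes → arrive 05:14 UTC on Jul 18.
Flight 2 lands earlier by 21 hours 12 minutes.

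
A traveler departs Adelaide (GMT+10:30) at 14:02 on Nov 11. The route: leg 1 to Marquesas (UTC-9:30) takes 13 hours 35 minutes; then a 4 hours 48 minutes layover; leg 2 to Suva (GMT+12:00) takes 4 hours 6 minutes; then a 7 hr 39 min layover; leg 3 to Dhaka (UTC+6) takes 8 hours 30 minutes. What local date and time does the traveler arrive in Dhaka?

Convert departure to UTC: 14:02 − 10:30 = 03:32 UTC on Nov 11.
Add 13 hours and 35 minutes leg 1 → 17:07 UTC.
Add 4 hours and 48 minutes layover in Marquesas → 21:55 UTC.
Add 4 hours and 6 minutes leg 2 → 02:01 UTC (Nov 12).
Add 7 hours 39 minutes layover in Suva → 09:40 UTC.
Add 8 hours 30 minutes leg 3 → 18:10 UTC.
Dhaka is UTC+6:00, so local arrival = 18:10 + 6:00 = 00:10 on Nov 13.

00:10 on Nov 13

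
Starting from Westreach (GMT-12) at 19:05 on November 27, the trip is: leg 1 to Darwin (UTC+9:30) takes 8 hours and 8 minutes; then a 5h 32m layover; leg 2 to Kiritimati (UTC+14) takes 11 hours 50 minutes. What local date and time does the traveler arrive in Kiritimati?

Convert departure to UTC: 19:05 + 12:00 = 07:05 UTC on Nov 28.
Add 8 hours and 8 minutes leg 1 → 15:13 UTC.
Add 5 hours 32 minutes layover in Darwin → 20:45 UTC.
Add 11 hours 50 minutes leg 2 → 08:35 UTC (Nov 29).
Kiritimati is UTC+14:00, so local arrival = 08:35 + 14:00 = 22:35 on Nov 29.

22:35 on November 29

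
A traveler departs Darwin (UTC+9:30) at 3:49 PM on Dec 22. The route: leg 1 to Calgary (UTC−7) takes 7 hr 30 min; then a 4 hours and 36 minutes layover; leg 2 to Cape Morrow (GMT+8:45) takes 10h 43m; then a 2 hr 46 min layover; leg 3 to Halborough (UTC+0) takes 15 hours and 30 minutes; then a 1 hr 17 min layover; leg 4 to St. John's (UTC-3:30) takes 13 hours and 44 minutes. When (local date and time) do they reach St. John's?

Convert departure to UTC: 3:49 PM − 9:30 = 6:19 AM UTC on Dec 22.
Add 7 hours and 30 minutes leg 1 → 1:49 PM UTC.
Add 4 hours and 36 minutes layover in Calgary → 6:25 PM UTC.
Add 10 hours and 43 minutes leg 2 → 5:08 AM UTC (Dec 23).
Add 2 hours and 46 minutes layover in Cape Morrow → 7:54 AM UTC.
Add 15 hours and 30 minutes leg 3 → 11:24 PM UTC.
Add 1 hour 17 minutes layover in Halborough → 12:41 AM UTC (Dec 24).
Add 13 hours 44 minutes leg 4 → 2:25 PM UTC.
St. John's is UTC−3:30, so local arrival = 2:25 PM − 3:30 = 10:55 AM on Dec 24.

10:55 AM on Dec 24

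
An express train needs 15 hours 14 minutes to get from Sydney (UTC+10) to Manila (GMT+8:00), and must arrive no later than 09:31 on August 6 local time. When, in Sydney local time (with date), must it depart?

Target arrival in UTC: 09:31 − 8:00 = 01:31 on Aug 6.
Subtract 15 hours and 14 minutes → departure 10:17 UTC on Aug 5.
Sydney is UTC+10:00: 10:17 + 10:00 = 20:17 on Aug 5.

20:17 on August 5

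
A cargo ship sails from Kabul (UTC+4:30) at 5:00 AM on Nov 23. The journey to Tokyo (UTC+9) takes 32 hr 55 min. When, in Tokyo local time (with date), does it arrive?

6:25 PM on November 24

Convert departure to UTC: 5:00 AM − 4:30 = 12:30 AM UTC on Nov 23.
Add 32 hours and 55 minutes travel time → 9:25 AM UTC (Nov 24).
Tokyo is UTC+9:00, so local arrival = 9:25 AM + 9:00 = 6:25 PM on Nov 24.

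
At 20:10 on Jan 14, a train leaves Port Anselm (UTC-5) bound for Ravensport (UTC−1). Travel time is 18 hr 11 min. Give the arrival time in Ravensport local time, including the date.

18:21 on January 15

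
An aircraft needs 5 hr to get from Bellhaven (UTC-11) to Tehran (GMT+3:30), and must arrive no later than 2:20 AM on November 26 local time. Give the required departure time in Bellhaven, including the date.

6:50 AM on November 25

Target arrival in UTC: 2:20 AM − 3:30 = 10:50 PM on Nov 25.
Subtract 5 hours → departure 5:50 PM UTC on Nov 25.
Bellhaven is UTC−11:00: 5:50 PM − 11:00 = 6:50 AM on Nov 25.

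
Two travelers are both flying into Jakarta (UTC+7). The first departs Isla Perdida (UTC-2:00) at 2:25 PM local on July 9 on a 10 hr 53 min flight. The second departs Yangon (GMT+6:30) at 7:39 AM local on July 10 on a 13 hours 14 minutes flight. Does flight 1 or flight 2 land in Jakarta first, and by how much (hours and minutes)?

the first, by 11 hours 5 minutes

Flight 1 in UTC: 2:25 PM + 2:00 = 4:25 PM on Jul 9.
+10 hours 53 minutes → arrive 3:18 AM UTC on Jul 10.
Flight 2 in UTC: 7:39 AM − 6:30 = 1:09 AM on Jul 10.
+13 hours and 14 minutes → arrive 2:23 PM UTC on Jul 10.
Flight 1 lands earlier by 11 hours 5 minutes.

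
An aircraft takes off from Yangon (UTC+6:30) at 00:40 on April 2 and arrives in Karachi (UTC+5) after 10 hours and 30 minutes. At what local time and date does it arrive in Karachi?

09:40 on April 2

Karachi is 1:30 behind Yangon.
After 10 hours and 30 minutes it is 11:10 in Yangon.
Shift by the zone difference: 11:10 − 1:30 = 09:40 on Apr 2 in Karachi.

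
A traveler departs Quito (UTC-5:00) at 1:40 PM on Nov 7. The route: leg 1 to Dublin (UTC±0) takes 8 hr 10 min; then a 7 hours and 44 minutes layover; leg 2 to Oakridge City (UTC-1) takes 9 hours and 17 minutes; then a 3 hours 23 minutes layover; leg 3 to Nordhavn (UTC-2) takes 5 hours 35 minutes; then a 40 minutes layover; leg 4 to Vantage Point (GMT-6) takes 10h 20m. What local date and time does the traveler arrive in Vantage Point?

9:49 AM on November 9

Convert departure to UTC: 1:40 PM + 5:00 = 6:40 PM UTC on Nov 7.
Add 8 hours and 10 minutes leg 1 → 2:50 AM UTC (Nov 8).
Add 7 hours 44 minutes layover in Dublin → 10:34 AM UTC.
Add 9 hours 17 minutes leg 2 → 7:51 PM UTC.
Add 3 hours and 23 minutes layover in Oakridge City → 11:14 PM UTC.
Add 5 hours 35 minutes leg 3 → 4:49 AM UTC (Nov 9).
Add 40 minutes layover in Nordhavn → 5:29 AM UTC.
Add 10 hours and 20 minutes leg 4 → 3:49 PM UTC.
Vantage Point is UTC−6:00, so local arrival = 3:49 PM − 6:00 = 9:49 AM on Nov 9.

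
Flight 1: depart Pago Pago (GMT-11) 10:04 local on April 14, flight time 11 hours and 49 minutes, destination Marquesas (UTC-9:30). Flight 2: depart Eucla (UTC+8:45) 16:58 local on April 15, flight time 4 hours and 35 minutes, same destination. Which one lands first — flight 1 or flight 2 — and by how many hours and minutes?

the first, by 3 hours 55 minutes

Flight 1 in UTC: 10:04 + 11:00 = 21:04 on Apr 14.
+11 hours 49 minutes → arrive 08:53 UTC on Apr 15.
Flight 2 in UTC: 16:58 − 8:45 = 08:13 on Apr 15.
+4 hours 35 minutes → arrive 12:48 UTC on Apr 15.
Flight 1 lands earlier by 3 hours 55 minutes.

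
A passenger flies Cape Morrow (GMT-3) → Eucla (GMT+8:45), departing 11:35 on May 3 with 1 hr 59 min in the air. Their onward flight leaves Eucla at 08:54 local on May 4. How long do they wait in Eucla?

7 hours 35 minutes

Convert departure to UTC: 11:35 + 3:00 = 14:35 UTC on May 3.
Add 1 hour and 59 minutes flight time → 16:34 UTC.
Eucla is UTC+8:45, so local arrival = 16:34 + 8:45 = 01:19 on May 4.
Layover = 08:54 − 01:19 = 7 hours 35 minutes.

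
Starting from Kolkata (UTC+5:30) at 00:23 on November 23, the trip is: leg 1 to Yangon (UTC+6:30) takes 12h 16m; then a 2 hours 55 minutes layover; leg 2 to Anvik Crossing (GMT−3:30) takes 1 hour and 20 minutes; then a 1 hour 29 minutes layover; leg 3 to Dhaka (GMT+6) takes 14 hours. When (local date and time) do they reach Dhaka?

Convert departure to UTC: 00:23 − 5:30 = 18:53 UTC on Nov 22.
Add 12 hours and 16 minutes leg 1 → 07:09 UTC (Nov 23).
Add 2 hours 55 minutes layover in Yangon → 10:04 UTC.
Add 1 hour and 20 minutes leg 2 → 11:24 UTC.
Add 1 hour 29 minutes layover in Anvik Crossing → 12:53 UTC.
Add 14 hours leg 3 → 02:53 UTC (Nov 24).
Dhaka is UTC+6:00, so local arrival = 02:53 + 6:00 = 08:53 on Nov 24.

08:53 on November 24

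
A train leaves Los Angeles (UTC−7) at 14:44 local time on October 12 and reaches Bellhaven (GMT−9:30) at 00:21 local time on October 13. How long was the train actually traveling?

12 hours 7 minutes

Departure in UTC: 14:44 + 7:00 = 21:44 on Oct 12.
Arrival in UTC: 00:21 + 9:30 = 09:51 on Oct 13.
Elapsed = 09:51 − 21:44 (+1 day) = 12 hours 7 minutes.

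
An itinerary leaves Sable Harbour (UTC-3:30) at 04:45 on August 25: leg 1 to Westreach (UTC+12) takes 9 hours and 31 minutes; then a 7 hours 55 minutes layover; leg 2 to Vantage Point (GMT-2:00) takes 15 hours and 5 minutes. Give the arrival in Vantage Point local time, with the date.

Convert departure to UTC: 04:45 + 3:30 = 08:15 UTC on Aug 25.
Add 9 hours and 31 minutes leg 1 → 17:46 UTC.
Add 7 hours and 55 minutes layover in Westreach → 01:41 UTC (Aug 26).
Add 15 hours 5 minutes leg 2 → 16:46 UTC.
Vantage Point is UTC−2:00, so local arrival = 16:46 − 2:00 = 14:46 on Aug 26.

14:46 on August 26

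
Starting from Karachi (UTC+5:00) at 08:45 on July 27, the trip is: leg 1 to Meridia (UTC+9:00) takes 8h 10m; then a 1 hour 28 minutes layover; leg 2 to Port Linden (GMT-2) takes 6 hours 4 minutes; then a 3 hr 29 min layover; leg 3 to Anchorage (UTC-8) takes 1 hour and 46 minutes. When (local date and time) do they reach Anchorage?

16:42 on July 27

Convert departure to UTC: 08:45 − 5:00 = 03:45 UTC on Jul 27.
Add 8 hours and 10 minutes leg 1 → 11:55 UTC.
Add 1 hour and 28 minutes layover in Meridia → 13:23 UTC.
Add 6 hours 4 minutes leg 2 → 19:27 UTC.
Add 3 hours and 29 minutes layover in Port Linden → 22:56 UTC.
Add 1 hour and 46 minutes leg 3 → 00:42 UTC (Jul 28).
Anchorage is UTC−8:00, so local arrival = 00:42 − 8:00 = 16:42 on Jul 27.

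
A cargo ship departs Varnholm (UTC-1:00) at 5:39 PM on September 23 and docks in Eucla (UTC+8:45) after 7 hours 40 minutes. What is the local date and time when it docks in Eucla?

11:04 AM on Sep 24

Convert departure to UTC: 5:39 PM + 1:00 = 6:39 PM UTC on Sep 23.
Add 7 hours and 40 minutes travel time → 2:19 AM UTC (Sep 24).
Eucla is UTC+8:45, so local arrival = 2:19 AM + 8:45 = 11:04 AM on Sep 24.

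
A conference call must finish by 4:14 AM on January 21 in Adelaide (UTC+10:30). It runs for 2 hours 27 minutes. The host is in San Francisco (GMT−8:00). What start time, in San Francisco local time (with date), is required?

7:17 AM on January 20

Target end time in UTC: 4:14 AM − 10:30 = 5:44 PM on Jan 20.
Subtract 2 hours and 27 minutes → start 3:17 PM UTC on Jan 20.
San Francisco is UTC−8:00: 3:17 PM − 8:00 = 7:17 AM on Jan 20.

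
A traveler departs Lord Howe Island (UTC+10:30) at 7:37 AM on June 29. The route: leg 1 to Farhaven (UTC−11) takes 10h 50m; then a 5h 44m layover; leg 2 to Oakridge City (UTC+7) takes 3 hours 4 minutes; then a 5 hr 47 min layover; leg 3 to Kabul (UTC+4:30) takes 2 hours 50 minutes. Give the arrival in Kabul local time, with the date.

5:52 AM on June 30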